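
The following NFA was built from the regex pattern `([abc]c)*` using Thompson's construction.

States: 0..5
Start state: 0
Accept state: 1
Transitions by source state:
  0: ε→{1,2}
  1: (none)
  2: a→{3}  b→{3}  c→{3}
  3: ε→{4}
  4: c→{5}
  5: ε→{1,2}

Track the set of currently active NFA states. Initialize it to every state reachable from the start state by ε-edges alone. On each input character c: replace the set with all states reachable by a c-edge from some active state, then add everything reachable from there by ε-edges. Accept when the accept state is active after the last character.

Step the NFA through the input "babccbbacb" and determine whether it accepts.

start: ε-closure({0}) = {0,1,2}
'b' @ 1: {3,4}
'a' @ 2: {}  — no active states
rest 'bccbbacb' ignored (set empty)
final: {}; accept 1 not in set

Answer: REJECT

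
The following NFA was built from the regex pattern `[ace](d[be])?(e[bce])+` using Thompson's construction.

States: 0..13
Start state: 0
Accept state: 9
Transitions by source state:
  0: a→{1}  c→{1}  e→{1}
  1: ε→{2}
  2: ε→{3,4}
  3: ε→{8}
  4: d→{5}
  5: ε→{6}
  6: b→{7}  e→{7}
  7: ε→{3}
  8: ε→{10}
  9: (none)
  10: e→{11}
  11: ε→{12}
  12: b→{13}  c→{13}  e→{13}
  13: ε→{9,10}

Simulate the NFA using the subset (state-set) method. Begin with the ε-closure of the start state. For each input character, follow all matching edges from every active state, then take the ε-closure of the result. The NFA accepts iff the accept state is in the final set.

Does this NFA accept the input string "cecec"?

Answer: ACCEPT

Steps:
initial (ε-close {0}): {0}
'c' @ 1: {1,2,3,4,8,10}
'e' @ 2: {11,12}
'c' @ 3: {9,10,13}  [accepting]
'e' @ 4: {11,12}
'c' @ 5: {9,10,13}  [accepting]
after full input: {9,10,13}  (accept=9 in)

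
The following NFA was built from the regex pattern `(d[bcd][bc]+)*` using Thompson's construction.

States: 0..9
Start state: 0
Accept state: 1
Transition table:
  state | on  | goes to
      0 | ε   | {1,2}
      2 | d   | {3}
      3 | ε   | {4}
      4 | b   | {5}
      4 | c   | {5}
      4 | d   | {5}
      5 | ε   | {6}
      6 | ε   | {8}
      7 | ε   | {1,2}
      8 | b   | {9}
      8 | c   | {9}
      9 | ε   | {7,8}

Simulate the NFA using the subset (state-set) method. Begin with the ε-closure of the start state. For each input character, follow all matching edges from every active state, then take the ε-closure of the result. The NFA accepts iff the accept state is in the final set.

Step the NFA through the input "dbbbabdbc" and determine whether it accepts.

Answer: REJECT

Derivation:
initial (ε-close {0}): {0,1,2}
'd' @ 1: {3,4}
'b' @ 2: {5,6,8}
'b' @ 3: {1,2,7,8,9}  (accept∈set)
'b' @ 4: {1,2,7,8,9}  (accept∈set)
'a' @ 5: {}  — dead — no transitions
rest 'bdbc' ignored (set empty)
after full input: {}  (accept=1 not in)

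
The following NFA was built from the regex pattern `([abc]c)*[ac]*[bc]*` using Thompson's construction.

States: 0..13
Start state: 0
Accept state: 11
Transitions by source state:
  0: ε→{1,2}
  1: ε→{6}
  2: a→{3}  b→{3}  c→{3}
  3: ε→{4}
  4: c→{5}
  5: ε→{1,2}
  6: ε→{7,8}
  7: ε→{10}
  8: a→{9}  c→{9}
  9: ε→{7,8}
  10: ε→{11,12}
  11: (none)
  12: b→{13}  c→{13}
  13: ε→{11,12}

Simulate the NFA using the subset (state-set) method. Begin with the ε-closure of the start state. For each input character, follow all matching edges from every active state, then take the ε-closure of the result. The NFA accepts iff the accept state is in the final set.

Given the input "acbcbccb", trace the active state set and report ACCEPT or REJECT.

Answer: ACCEPT

Trace:
S₀ = ε-closure({0}) = {0,1,2,6,7,8,10,11,12}
'a' @ 1: {3,4,7,8,9,10,11,12}  ✓accept
'c' @ 2: {1,2,5,6,7,8,9,10,11,12,13}  ✓accept
'b' @ 3: {3,4,11,12,13}  ✓accept
'c' @ 4: {1,2,5,6,7,8,10,11,12,13}  ✓accept
'b' @ 5: {3,4,11,12,13}  ✓accept
'c' @ 6: {1,2,5,6,7,8,10,11,12,13}  ✓accept
'c' @ 7: {3,4,7,8,9,10,11,12,13}  ✓accept
'b' @ 8: {11,12,13}  ✓accept
after full input: {11,12,13}  (accept=11 in)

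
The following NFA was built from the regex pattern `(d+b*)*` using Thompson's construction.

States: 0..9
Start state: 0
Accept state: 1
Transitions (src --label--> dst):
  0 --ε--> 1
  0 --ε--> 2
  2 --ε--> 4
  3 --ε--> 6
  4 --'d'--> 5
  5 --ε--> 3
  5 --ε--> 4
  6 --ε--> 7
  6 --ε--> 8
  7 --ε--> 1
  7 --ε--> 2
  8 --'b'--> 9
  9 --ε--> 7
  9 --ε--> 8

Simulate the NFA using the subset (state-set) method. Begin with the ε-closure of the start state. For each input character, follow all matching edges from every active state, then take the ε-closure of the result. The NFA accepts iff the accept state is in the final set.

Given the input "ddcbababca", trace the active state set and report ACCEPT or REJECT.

initial (ε-close {0}): {0,1,2,4}
'd' @ 1: {1,2,3,4,5,6,7,8}  (accept∈set)
'd' @ 2: {1,2,3,4,5,6,7,8}  (accept∈set)
'c' @ 3: {}  — no active states
rest 'bababca' ignored (set empty)
final: {}; accept 1 not in set

Answer: REJECT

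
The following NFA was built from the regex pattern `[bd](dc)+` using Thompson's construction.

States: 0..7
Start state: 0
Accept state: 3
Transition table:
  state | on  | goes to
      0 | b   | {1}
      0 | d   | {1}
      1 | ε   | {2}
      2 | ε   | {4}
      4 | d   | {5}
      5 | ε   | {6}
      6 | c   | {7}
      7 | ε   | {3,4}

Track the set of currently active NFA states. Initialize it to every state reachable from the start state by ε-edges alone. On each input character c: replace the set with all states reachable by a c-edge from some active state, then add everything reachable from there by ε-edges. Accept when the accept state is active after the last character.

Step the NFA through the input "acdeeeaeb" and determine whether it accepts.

initial (ε-close {0}): {0}
'a' @ 1: {}  — dead — no transitions
rest 'cdeeeaeb' ignored (set empty)
final: {}; accept 3 not in set

Answer: REJECT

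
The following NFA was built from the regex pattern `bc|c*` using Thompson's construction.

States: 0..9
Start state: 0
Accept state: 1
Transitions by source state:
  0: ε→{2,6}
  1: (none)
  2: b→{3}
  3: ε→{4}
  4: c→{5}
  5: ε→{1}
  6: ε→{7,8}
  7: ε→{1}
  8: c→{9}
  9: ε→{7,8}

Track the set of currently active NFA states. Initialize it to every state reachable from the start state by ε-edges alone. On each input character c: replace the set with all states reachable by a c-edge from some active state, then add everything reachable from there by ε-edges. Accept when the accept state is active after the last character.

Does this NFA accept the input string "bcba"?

Answer: REJECT

Derivation:
initial (ε-close {0}): {0,1,2,6,7,8}
'b' @ 1: {3,4}
'c' @ 2: {1,5}  (accept∈set)
'b' @ 3: {}  — dead — no transitions
rest 'a' ignored (set empty)
final: {}; accept 1 not in set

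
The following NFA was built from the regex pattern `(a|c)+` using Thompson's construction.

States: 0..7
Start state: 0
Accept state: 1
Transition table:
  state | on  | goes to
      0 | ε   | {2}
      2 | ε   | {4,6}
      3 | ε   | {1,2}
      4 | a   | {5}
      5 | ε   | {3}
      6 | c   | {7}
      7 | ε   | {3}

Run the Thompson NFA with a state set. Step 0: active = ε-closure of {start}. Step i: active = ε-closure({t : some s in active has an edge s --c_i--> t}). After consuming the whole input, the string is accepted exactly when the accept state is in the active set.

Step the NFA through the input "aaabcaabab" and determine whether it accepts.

start: ε-closure({0}) = {0,2,4,6}
'a' @ 1: {1,2,3,4,5,6}  ✓accept
'a' @ 2: {1,2,3,4,5,6}  ✓accept
'a' @ 3: {1,2,3,4,5,6}  ✓accept
'b' @ 4: {}  — state set empty
rest 'caabab' ignored (set empty)
end set {} — state 1 not in

Answer: REJECT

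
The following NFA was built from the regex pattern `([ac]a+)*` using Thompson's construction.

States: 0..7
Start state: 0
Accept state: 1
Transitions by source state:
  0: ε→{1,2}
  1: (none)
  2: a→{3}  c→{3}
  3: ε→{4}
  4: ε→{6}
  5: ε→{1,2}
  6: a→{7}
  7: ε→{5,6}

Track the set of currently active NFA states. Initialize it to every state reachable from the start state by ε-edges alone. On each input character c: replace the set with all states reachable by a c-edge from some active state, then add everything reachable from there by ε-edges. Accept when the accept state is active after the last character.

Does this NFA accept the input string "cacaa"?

Answer: ACCEPT

Trace:
start: ε-closure({0}) = {0,1,2}
'c' @ 1: {3,4,6}
'a' @ 2: {1,2,5,6,7}  ✓accept
'c' @ 3: {3,4,6}
'a' @ 4: {1,2,5,6,7}  ✓accept
'a' @ 5: {1,2,3,4,5,6,7}  ✓accept
end set {1,2,3,4,5,6,7} — state 1 in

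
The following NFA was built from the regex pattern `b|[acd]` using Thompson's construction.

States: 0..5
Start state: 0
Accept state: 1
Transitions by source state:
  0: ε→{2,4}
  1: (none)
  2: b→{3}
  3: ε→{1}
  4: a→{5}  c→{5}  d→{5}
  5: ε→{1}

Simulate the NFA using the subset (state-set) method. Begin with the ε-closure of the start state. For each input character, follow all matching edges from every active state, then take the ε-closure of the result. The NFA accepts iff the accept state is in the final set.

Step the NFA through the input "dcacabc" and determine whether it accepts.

Answer: REJECT

Trace:
initial (ε-close {0}): {0,2,4}
'd' @ 1: {1,5}  ✓accept
'c' @ 2: {}  — no active states
rest 'acabc' ignored (set empty)
final: {}; accept 1 not in set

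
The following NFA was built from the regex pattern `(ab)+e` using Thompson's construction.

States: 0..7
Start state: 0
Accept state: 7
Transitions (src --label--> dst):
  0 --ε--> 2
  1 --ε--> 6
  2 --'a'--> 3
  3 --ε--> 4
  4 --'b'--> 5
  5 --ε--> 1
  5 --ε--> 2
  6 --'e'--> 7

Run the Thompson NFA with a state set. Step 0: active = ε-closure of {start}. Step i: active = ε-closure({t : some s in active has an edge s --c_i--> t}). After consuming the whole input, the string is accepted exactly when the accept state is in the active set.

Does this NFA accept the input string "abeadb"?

initial (ε-close {0}): {0,2}
'a' @ 1: {3,4}
'b' @ 2: {1,2,5,6}
'e' @ 3: {7}  (accept∈set)
'a' @ 4: {}  — no active states
rest 'db' ignored (set empty)
after full input: {}  (accept=7 not in)

Answer: REJECT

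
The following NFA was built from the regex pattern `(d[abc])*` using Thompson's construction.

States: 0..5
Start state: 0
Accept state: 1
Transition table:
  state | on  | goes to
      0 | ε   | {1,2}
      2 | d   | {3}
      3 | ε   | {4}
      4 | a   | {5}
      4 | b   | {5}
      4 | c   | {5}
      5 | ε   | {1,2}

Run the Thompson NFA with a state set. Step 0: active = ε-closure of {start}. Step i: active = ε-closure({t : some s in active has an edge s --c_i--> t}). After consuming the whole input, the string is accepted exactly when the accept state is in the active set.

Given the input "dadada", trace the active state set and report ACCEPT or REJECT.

initial (ε-close {0}): {0,1,2}
'd' @ 1: {3,4}
'a' @ 2: {1,2,5}  (accept∈set)
'd' @ 3: {3,4}
'a' @ 4: {1,2,5}  (accept∈set)
'd' @ 5: {3,4}
'a' @ 6: {1,2,5}  (accept∈set)
after full input: {1,2,5}  (accept=1 in)

Answer: ACCEPT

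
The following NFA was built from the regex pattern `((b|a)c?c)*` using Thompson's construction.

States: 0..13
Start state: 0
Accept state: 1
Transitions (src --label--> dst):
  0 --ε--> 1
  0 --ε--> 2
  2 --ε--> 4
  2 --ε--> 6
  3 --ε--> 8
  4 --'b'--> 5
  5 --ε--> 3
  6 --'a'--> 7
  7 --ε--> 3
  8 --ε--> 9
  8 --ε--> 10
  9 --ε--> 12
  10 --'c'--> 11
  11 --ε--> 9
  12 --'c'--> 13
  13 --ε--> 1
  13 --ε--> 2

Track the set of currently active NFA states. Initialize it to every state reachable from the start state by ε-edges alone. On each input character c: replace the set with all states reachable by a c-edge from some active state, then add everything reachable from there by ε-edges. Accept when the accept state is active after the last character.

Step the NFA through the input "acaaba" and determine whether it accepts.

Answer: REJECT

Steps:
initial (ε-close {0}): {0,1,2,4,6}
'a' @ 1: {3,7,8,9,10,12}
'c' @ 2: {1,2,4,6,9,11,12,13}  (accept∈set)
'a' @ 3: {3,7,8,9,10,12}
'a' @ 4: {}  — state set empty
rest 'ba' ignored (set empty)
after full input: {}  (accept=1 not in)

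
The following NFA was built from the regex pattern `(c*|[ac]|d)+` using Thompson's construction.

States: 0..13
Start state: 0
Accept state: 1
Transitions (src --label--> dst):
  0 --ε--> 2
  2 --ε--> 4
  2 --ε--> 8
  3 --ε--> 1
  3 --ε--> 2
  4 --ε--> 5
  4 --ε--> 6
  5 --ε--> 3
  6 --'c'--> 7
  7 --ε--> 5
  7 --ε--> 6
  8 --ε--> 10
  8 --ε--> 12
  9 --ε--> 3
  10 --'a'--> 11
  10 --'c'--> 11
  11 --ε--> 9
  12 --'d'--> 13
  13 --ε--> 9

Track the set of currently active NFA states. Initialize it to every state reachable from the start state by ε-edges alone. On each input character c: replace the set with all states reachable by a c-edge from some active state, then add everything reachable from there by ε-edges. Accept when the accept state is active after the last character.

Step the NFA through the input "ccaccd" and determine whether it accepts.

Answer: ACCEPT

Derivation:
start: ε-closure({0}) = {0,1,2,3,4,5,6,8,10,12}
'c' @ 1: {1,2,3,4,5,6,7,8,9,10,11,12}  ✓accept
'c' @ 2: {1,2,3,4,5,6,7,8,9,10,11,12}  ✓accept
'a' @ 3: {1,2,3,4,5,6,8,9,10,11,12}  ✓accept
'c' @ 4: {1,2,3,4,5,6,7,8,9,10,11,12}  ✓accept
'c' @ 5: {1,2,3,4,5,6,7,8,9,10,11,12}  ✓accept
'd' @ 6: {1,2,3,4,5,6,8,9,10,12,13}  ✓accept
end set {1,2,3,4,5,6,8,9,10,12,13} — state 1 in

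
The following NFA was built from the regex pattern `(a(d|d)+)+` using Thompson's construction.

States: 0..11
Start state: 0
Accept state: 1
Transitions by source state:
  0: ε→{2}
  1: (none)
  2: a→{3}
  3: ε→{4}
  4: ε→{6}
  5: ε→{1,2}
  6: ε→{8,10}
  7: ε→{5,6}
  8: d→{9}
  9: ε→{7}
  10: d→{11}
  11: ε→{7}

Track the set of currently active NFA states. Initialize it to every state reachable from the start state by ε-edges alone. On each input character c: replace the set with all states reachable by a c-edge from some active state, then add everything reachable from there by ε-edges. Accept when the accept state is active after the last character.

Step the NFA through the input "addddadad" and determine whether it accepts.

start: ε-closure({0}) = {0,2}
'a' @ 1: {3,4,6,8,10}
'd' @ 2: {1,2,5,6,7,8,9,10,11}  ✓accept
'd' @ 3: {1,2,5,6,7,8,9,10,11}  ✓accept
'd' @ 4: {1,2,5,6,7,8,9,10,11}  ✓accept
'd' @ 5: {1,2,5,6,7,8,9,10,11}  ✓accept
'a' @ 6: {3,4,6,8,10}
'd' @ 7: {1,2,5,6,7,8,9,10,11}  ✓accept
'a' @ 8: {3,4,6,8,10}
'd' @ 9: {1,2,5,6,7,8,9,10,11}  ✓accept
end set {1,2,5,6,7,8,9,10,11} — state 1 in

Answer: ACCEPT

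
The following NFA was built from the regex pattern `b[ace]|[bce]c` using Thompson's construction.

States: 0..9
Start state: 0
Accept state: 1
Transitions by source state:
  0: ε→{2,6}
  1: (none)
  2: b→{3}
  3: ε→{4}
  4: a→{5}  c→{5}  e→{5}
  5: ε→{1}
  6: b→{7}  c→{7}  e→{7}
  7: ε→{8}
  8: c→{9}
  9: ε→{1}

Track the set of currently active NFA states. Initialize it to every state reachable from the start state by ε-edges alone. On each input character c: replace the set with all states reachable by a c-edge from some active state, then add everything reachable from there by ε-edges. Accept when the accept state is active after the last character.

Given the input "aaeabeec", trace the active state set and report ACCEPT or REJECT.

Answer: REJECT

Steps:
S₀ = ε-closure({0}) = {0,2,6}
'a' @ 1: {}  — state set empty
rest 'aeabeec' ignored (set empty)
end set {} — state 1 not in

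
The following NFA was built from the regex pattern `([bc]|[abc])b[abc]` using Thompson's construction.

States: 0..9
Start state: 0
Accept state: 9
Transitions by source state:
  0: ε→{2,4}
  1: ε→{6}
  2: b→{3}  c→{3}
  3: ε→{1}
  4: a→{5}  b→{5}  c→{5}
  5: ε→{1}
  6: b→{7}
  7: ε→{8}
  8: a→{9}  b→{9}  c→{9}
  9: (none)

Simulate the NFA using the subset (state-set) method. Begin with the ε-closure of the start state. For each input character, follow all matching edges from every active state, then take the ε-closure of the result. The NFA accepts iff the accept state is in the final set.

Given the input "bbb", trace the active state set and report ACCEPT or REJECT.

Answer: ACCEPT

Trace:
initial (ε-close {0}): {0,2,4}
'b' @ 1: {1,3,5,6}
'b' @ 2: {7,8}
'b' @ 3: {9}  (accept∈set)
final: {9}; accept 9 in set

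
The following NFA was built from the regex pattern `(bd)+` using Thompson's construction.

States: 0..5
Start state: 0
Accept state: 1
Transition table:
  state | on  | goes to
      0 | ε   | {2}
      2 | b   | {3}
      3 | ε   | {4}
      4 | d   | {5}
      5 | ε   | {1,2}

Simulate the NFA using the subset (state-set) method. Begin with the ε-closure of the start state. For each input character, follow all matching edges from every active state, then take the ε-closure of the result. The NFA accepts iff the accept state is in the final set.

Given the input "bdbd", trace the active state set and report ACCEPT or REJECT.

start: ε-closure({0}) = {0,2}
'b' @ 1: {3,4}
'd' @ 2: {1,2,5}  ✓accept
'b' @ 3: {3,4}
'd' @ 4: {1,2,5}  ✓accept
final: {1,2,5}; accept 1 in set

Answer: ACCEPT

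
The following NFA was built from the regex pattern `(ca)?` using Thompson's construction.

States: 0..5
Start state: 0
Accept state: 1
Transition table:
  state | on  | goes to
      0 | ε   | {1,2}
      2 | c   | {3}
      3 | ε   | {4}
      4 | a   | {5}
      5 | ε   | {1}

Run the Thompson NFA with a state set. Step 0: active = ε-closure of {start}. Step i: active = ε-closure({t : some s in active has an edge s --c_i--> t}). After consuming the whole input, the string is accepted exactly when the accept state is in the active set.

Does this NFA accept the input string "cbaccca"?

Answer: REJECT

Trace:
start: ε-closure({0}) = {0,1,2}
'c' @ 1: {3,4}
'b' @ 2: {}  — dead — no transitions
rest 'accca' ignored (set empty)
final: {}; accept 1 not in set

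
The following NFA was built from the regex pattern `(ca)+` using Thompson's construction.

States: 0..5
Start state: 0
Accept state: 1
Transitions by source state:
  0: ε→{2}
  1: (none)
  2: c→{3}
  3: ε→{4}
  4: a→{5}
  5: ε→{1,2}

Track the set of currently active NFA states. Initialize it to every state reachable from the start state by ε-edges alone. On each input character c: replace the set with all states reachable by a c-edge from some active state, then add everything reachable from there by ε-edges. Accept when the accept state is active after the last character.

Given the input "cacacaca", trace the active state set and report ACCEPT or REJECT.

Answer: ACCEPT

Steps:
initial (ε-close {0}): {0,2}
'c' @ 1: {3,4}
'a' @ 2: {1,2,5}  ✓accept
'c' @ 3: {3,4}
'a' @ 4: {1,2,5}  ✓accept
'c' @ 5: {3,4}
'a' @ 6: {1,2,5}  ✓accept
'c' @ 7: {3,4}
'a' @ 8: {1,2,5}  ✓accept
end set {1,2,5} — state 1 in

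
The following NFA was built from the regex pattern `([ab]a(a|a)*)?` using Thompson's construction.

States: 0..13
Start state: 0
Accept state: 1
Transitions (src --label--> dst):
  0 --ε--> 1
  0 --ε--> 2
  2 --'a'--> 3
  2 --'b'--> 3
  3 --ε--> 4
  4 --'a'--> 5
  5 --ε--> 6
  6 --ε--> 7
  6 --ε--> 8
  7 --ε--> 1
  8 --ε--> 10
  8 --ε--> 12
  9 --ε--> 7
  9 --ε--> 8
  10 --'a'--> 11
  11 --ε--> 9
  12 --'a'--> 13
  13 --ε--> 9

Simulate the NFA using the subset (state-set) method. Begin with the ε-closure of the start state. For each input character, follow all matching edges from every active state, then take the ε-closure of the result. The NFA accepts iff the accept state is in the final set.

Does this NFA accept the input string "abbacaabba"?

S₀ = ε-closure({0}) = {0,1,2}
'a' @ 1: {3,4}
'b' @ 2: {}  — dead — no transitions
rest 'bacaabba' ignored (set empty)
after full input: {}  (accept=1 not in)

Answer: REJECT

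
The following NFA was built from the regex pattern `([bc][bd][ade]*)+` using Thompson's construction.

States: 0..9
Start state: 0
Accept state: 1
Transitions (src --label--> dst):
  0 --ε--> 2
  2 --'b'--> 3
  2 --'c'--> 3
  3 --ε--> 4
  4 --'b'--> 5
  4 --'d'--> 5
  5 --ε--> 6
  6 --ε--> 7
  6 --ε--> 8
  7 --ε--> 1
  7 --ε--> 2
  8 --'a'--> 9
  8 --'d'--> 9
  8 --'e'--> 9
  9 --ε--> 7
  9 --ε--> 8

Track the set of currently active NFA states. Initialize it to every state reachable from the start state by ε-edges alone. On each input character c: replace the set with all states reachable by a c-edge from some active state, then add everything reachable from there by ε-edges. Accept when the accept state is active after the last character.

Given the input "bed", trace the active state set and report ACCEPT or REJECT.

start: ε-closure({0}) = {0,2}
'b' @ 1: {3,4}
'e' @ 2: {}  — dead — no transitions
rest 'd' ignored (set empty)
after full input: {}  (accept=1 not in)

Answer: REJECT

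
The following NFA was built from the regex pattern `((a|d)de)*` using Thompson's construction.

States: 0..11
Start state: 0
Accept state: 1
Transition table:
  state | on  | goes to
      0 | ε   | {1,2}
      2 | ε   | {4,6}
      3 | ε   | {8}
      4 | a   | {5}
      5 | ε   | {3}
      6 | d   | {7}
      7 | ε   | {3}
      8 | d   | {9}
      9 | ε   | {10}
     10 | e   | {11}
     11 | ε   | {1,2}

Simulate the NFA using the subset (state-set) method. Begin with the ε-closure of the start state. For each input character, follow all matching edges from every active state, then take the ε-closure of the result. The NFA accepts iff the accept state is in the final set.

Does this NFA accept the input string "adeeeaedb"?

S₀ = ε-closure({0}) = {0,1,2,4,6}
'a' @ 1: {3,5,8}
'd' @ 2: {9,10}
'e' @ 3: {1,2,4,6,11}  ✓accept
'e' @ 4: {}  — no active states
rest 'eaedb' ignored (set empty)
after full input: {}  (accept=1 not in)

Answer: REJECT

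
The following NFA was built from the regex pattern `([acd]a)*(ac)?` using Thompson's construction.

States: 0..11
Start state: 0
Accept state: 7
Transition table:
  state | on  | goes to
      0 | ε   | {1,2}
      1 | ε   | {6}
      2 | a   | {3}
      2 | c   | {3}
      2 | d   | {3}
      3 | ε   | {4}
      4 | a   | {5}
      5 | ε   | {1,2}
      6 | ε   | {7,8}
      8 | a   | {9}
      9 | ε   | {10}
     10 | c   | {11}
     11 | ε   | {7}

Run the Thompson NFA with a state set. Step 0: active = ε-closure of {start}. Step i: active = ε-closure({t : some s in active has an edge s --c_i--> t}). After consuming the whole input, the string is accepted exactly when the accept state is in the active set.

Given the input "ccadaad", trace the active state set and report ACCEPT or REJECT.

Answer: REJECT

Derivation:
S₀ = ε-closure({0}) = {0,1,2,6,7,8}
'c' @ 1: {3,4}
'c' @ 2: {}  — no active states
rest 'adaad' ignored (set empty)
end set {} — state 7 not in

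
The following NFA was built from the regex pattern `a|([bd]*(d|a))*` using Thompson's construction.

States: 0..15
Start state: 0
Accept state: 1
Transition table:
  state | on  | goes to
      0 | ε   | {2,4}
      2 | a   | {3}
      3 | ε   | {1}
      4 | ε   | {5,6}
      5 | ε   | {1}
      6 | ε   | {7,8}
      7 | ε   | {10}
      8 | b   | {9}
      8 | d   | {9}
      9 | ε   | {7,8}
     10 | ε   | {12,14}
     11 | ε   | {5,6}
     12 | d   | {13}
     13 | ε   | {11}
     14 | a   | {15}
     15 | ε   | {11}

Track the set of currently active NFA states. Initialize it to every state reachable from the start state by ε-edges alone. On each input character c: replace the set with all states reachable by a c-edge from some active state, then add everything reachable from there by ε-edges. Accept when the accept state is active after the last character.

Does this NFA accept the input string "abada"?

Answer: ACCEPT

Steps:
initial (ε-close {0}): {0,1,2,4,5,6,7,8,10,12,14}
'a' @ 1: {1,3,5,6,7,8,10,11,12,14,15}  ✓accept
'b' @ 2: {7,8,9,10,12,14}
'a' @ 3: {1,5,6,7,8,10,11,12,14,15}  ✓accept
'd' @ 4: {1,5,6,7,8,9,10,11,12,13,14}  ✓accept
'a' @ 5: {1,5,6,7,8,10,11,12,14,15}  ✓accept
end set {1,5,6,7,8,10,11,12,14,15} — state 1 in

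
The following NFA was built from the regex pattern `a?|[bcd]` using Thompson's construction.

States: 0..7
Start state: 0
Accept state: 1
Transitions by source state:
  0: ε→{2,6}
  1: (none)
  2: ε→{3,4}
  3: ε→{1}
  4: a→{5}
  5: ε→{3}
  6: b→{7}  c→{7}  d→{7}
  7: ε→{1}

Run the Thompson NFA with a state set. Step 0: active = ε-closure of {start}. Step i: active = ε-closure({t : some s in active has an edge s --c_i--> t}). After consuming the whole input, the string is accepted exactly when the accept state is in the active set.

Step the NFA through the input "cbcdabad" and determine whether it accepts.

Answer: REJECT

Derivation:
S₀ = ε-closure({0}) = {0,1,2,3,4,6}
'c' @ 1: {1,7}  (accept∈set)
'b' @ 2: {}  — dead — no transitions
rest 'cdabad' ignored (set empty)
after full input: {}  (accept=1 not in)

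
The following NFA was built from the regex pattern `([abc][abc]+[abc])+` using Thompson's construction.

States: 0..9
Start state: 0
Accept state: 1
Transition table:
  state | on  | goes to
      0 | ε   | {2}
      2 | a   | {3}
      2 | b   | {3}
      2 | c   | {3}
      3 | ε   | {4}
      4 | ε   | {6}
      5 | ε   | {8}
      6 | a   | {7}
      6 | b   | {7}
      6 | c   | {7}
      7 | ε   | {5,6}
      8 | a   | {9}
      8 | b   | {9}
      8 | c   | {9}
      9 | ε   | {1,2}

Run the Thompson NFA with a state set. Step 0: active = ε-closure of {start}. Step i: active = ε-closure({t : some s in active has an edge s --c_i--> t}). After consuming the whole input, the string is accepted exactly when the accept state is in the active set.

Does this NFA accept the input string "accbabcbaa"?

initial (ε-close {0}): {0,2}
'a' @ 1: {3,4,6}
'c' @ 2: {5,6,7,8}
'c' @ 3: {1,2,5,6,7,8,9}  [accepting]
'b' @ 4: {1,2,3,4,5,6,7,8,9}  [accepting]
'a' @ 5: {1,2,3,4,5,6,7,8,9}  [accepting]
'b' @ 6: {1,2,3,4,5,6,7,8,9}  [accepting]
'c' @ 7: {1,2,3,4,5,6,7,8,9}  [accepting]
'b' @ 8: {1,2,3,4,5,6,7,8,9}  [accepting]
'a' @ 9: {1,2,3,4,5,6,7,8,9}  [accepting]
'a' @ 10: {1,2,3,4,5,6,7,8,9}  [accepting]
end set {1,2,3,4,5,6,7,8,9} — state 1 in

Answer: ACCEPT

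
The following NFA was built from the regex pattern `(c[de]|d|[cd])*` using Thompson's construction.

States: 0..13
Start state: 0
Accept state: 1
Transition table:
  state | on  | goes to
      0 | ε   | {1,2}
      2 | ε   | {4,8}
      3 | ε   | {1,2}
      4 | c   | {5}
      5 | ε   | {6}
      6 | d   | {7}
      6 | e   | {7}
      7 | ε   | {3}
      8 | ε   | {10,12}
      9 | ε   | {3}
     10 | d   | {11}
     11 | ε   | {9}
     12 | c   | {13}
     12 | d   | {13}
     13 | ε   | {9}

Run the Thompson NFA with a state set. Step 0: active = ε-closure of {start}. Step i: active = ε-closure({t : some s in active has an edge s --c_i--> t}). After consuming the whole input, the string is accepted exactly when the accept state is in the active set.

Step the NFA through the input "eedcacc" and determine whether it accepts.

initial (ε-close {0}): {0,1,2,4,8,10,12}
'e' @ 1: {}  — dead — no transitions
rest 'edcacc' ignored (set empty)
after full input: {}  (accept=1 not in)

Answer: REJECT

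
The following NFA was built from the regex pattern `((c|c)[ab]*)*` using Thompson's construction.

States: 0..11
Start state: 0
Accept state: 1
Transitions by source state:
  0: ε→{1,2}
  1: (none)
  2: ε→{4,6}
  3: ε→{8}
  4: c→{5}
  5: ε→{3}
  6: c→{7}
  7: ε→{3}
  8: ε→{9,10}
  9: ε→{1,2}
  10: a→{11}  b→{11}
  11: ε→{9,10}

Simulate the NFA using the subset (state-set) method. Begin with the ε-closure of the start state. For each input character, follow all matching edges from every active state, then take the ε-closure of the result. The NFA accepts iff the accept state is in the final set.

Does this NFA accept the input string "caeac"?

Answer: REJECT

Trace:
initial (ε-close {0}): {0,1,2,4,6}
'c' @ 1: {1,2,3,4,5,6,7,8,9,10}  (accept∈set)
'a' @ 2: {1,2,4,6,9,10,11}  (accept∈set)
'e' @ 3: {}  — state set empty
rest 'ac' ignored (set empty)
end set {} — state 1 not in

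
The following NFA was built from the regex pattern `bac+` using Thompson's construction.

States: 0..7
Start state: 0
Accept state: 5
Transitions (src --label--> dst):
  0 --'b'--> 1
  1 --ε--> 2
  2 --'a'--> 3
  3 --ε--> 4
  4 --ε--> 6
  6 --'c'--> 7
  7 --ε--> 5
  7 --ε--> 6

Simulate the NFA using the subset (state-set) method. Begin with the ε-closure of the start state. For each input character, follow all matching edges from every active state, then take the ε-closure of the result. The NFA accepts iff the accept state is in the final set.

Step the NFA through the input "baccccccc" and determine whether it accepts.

initial (ε-close {0}): {0}
'b' @ 1: {1,2}
'a' @ 2: {3,4,6}
'c' @ 3: {5,6,7}  (accept∈set)
'c' @ 4: {5,6,7}  (accept∈set)
'c' @ 5: {5,6,7}  (accept∈set)
'c' @ 6: {5,6,7}  (accept∈set)
'c' @ 7: {5,6,7}  (accept∈set)
'c' @ 8: {5,6,7}  (accept∈set)
'c' @ 9: {5,6,7}  (accept∈set)
after full input: {5,6,7}  (accept=5 in)

Answer: ACCEPT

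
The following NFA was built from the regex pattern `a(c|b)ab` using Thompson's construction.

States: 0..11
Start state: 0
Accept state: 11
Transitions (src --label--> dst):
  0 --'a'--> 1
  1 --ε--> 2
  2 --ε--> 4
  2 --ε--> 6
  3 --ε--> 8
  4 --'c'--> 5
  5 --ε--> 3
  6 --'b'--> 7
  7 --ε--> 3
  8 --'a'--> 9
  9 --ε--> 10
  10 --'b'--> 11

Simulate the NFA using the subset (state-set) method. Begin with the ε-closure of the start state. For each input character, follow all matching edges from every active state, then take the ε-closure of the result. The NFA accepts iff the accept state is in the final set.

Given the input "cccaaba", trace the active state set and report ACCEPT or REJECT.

Answer: REJECT

Steps:
S₀ = ε-closure({0}) = {0}
'c' @ 1: {}  — state set empty
rest 'ccaaba' ignored (set empty)
final: {}; accept 11 not in set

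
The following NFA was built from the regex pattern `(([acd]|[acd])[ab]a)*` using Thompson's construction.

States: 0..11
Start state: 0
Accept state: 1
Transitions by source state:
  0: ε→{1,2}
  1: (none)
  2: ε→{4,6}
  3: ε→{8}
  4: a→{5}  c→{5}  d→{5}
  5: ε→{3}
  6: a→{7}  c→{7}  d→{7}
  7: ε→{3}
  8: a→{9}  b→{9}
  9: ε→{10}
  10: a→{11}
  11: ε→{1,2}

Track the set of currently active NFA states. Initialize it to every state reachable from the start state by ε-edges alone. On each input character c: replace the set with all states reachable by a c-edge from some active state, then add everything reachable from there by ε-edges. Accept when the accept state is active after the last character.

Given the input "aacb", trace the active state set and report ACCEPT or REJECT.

Answer: REJECT

Trace:
S₀ = ε-closure({0}) = {0,1,2,4,6}
'a' @ 1: {3,5,7,8}
'a' @ 2: {9,10}
'c' @ 3: {}  — state set empty
rest 'b' ignored (set empty)
final: {}; accept 1 not in set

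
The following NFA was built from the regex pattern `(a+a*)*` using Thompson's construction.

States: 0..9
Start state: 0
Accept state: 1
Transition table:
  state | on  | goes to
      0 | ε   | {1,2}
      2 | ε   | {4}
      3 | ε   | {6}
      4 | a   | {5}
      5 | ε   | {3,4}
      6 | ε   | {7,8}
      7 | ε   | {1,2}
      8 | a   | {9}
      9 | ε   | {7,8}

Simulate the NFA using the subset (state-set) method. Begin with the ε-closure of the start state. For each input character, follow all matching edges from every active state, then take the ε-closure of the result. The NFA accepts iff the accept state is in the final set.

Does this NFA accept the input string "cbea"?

Answer: REJECT

Trace:
S₀ = ε-closure({0}) = {0,1,2,4}
'c' @ 1: {}  — state set empty
rest 'bea' ignored (set empty)
final: {}; accept 1 not in set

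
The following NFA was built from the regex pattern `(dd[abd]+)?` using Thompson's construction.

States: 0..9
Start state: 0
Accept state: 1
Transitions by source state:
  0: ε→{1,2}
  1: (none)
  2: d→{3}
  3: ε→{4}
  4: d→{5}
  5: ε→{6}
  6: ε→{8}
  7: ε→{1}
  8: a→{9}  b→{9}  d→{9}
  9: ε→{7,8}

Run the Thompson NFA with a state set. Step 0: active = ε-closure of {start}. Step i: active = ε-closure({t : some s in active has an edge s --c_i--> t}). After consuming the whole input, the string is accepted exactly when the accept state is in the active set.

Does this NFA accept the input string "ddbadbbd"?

Answer: ACCEPT

Derivation:
S₀ = ε-closure({0}) = {0,1,2}
'd' @ 1: {3,4}
'd' @ 2: {5,6,8}
'b' @ 3: {1,7,8,9}  [accepting]
'a' @ 4: {1,7,8,9}  [accepting]
'd' @ 5: {1,7,8,9}  [accepting]
'b' @ 6: {1,7,8,9}  [accepting]
'b' @ 7: {1,7,8,9}  [accepting]
'd' @ 8: {1,7,8,9}  [accepting]
end set {1,7,8,9} — state 1 in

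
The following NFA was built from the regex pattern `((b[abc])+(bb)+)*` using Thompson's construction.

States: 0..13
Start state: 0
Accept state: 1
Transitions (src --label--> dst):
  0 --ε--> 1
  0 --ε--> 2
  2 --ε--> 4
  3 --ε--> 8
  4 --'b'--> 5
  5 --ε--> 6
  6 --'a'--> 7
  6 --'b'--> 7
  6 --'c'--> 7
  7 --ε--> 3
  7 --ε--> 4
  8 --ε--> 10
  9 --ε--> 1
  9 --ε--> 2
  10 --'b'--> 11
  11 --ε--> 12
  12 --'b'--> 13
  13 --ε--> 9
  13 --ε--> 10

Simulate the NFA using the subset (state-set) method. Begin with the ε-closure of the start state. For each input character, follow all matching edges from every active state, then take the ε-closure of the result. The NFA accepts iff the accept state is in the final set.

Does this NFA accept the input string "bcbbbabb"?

Answer: ACCEPT

Steps:
start: ε-closure({0}) = {0,1,2,4}
'b' @ 1: {5,6}
'c' @ 2: {3,4,7,8,10}
'b' @ 3: {5,6,11,12}
'b' @ 4: {1,2,3,4,7,8,9,10,13}  [accepting]
'b' @ 5: {5,6,11,12}
'a' @ 6: {3,4,7,8,10}
'b' @ 7: {5,6,11,12}
'b' @ 8: {1,2,3,4,7,8,9,10,13}  [accepting]
after full input: {1,2,3,4,7,8,9,10,13}  (accept=1 in)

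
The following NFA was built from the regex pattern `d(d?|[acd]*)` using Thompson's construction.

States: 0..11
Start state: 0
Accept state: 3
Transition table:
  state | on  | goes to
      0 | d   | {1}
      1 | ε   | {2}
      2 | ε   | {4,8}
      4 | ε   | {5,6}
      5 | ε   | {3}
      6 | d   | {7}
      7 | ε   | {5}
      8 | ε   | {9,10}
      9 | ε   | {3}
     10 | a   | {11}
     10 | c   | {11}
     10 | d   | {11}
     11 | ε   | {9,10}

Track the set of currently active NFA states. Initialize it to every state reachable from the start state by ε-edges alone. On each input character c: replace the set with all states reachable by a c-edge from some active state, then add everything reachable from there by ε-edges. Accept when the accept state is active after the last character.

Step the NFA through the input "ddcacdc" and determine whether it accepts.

Answer: ACCEPT

Derivation:
S₀ = ε-closure({0}) = {0}
'd' @ 1: {1,2,3,4,5,6,8,9,10}  (accept∈set)
'd' @ 2: {3,5,7,9,10,11}  (accept∈set)
'c' @ 3: {3,9,10,11}  (accept∈set)
'a' @ 4: {3,9,10,11}  (accept∈set)
'c' @ 5: {3,9,10,11}  (accept∈set)
'd' @ 6: {3,9,10,11}  (accept∈set)
'c' @ 7: {3,9,10,11}  (accept∈set)
final: {3,9,10,11}; accept 3 in set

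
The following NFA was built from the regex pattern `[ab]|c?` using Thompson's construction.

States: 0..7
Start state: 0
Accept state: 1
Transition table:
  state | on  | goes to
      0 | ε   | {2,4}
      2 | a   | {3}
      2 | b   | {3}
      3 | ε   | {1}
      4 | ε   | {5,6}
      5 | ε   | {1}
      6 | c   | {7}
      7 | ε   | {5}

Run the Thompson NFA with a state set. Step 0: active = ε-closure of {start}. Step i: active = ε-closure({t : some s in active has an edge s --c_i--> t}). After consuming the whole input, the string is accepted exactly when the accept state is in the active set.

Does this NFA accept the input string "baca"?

Answer: REJECT

Steps:
start: ε-closure({0}) = {0,1,2,4,5,6}
'b' @ 1: {1,3}  [accepting]
'a' @ 2: {}  — dead — no transitions
rest 'ca' ignored (set empty)
final: {}; accept 1 not in set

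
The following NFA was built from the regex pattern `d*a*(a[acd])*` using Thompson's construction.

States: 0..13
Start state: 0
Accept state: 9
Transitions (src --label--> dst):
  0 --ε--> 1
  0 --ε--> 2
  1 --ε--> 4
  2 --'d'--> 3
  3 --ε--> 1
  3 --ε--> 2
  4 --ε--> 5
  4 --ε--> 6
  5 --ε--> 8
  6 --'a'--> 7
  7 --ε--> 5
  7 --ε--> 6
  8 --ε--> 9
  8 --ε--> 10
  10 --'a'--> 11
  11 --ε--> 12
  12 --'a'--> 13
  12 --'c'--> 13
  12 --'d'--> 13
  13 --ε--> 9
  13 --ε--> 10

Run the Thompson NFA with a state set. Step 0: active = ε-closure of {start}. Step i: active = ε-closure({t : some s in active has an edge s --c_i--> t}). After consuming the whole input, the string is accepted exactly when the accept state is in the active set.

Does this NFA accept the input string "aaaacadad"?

Answer: ACCEPT

Trace:
initial (ε-close {0}): {0,1,2,4,5,6,8,9,10}
'a' @ 1: {5,6,7,8,9,10,11,12}  [accepting]
'a' @ 2: {5,6,7,8,9,10,11,12,13}  [accepting]
'a' @ 3: {5,6,7,8,9,10,11,12,13}  [accepting]
'a' @ 4: {5,6,7,8,9,10,11,12,13}  [accepting]
'c' @ 5: {9,10,13}  [accepting]
'a' @ 6: {11,12}
'd' @ 7: {9,10,13}  [accepting]
'a' @ 8: {11,12}
'd' @ 9: {9,10,13}  [accepting]
end set {9,10,13} — state 9 in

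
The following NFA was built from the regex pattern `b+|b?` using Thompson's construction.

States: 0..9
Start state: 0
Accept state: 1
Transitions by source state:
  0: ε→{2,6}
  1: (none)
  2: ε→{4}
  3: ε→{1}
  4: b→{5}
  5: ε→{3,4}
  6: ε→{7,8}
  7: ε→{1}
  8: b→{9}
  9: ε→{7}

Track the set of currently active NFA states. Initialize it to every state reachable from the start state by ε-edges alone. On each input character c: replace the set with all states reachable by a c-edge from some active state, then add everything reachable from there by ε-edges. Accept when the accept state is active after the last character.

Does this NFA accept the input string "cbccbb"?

S₀ = ε-closure({0}) = {0,1,2,4,6,7,8}
'c' @ 1: {}  — no active states
rest 'bccbb' ignored (set empty)
after full input: {}  (accept=1 not in)

Answer: REJECT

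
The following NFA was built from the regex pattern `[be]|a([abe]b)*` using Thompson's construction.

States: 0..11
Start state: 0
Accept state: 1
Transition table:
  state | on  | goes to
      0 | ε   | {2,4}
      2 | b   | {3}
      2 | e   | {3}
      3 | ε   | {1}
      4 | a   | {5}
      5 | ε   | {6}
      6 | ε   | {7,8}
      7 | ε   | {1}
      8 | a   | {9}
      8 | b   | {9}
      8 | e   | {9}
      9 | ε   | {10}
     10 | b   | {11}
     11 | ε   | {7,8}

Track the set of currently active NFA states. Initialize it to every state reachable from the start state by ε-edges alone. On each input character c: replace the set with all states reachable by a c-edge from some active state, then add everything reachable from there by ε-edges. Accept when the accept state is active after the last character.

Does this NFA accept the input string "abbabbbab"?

Answer: ACCEPT

Steps:
S₀ = ε-closure({0}) = {0,2,4}
'a' @ 1: {1,5,6,7,8}  ✓accept
'b' @ 2: {9,10}
'b' @ 3: {1,7,8,11}  ✓accept
'a' @ 4: {9,10}
'b' @ 5: {1,7,8,11}  ✓accept
'b' @ 6: {9,10}
'b' @ 7: {1,7,8,11}  ✓accept
'a' @ 8: {9,10}
'b' @ 9: {1,7,8,11}  ✓accept
after full input: {1,7,8,11}  (accept=1 in)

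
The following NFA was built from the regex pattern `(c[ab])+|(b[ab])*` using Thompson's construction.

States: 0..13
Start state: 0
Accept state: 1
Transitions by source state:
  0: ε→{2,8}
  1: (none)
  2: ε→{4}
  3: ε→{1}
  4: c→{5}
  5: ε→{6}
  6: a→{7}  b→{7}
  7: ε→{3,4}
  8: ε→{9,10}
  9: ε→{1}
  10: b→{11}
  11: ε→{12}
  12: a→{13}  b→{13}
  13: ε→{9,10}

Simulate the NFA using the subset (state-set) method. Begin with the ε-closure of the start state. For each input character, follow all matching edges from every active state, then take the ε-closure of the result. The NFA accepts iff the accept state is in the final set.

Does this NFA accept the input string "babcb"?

Answer: REJECT

Trace:
initial (ε-close {0}): {0,1,2,4,8,9,10}
'b' @ 1: {11,12}
'a' @ 2: {1,9,10,13}  ✓accept
'b' @ 3: {11,12}
'c' @ 4: {}  — state set empty
rest 'b' ignored (set empty)
end set {} — state 1 not in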